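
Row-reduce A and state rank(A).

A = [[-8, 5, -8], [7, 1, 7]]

rank(A) = 2

Row reduction:
R2 <- R2 - (-7/8)*R1:  [    0  43/8     0 ]
Row echelon form:
[ -8     5  -8 ]
[  0  43/8   0 ]
Nonzero rows / pivot columns: 2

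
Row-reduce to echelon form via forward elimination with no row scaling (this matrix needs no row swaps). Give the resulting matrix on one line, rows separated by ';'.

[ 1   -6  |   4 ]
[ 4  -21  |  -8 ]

REF = [1 -6 4; 0 3 -24]

Forward elimination:
R2 <- R2 - (4)*R1:  [   0    3  -24 ]
Row echelon form:
[ 1  -6  |    4 ]
[ 0   3  |  -24 ]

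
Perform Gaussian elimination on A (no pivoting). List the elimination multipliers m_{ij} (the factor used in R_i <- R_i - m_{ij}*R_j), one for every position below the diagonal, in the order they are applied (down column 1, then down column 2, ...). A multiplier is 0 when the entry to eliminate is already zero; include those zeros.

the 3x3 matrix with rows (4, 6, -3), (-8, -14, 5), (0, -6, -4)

multipliers: -2, 0, 3

Forward elimination:
R2 <- R2 - (-2)*R1:  [  0  -2  -1 ]
R3: entry in column 1 is already 0 -> m_{31} = 0 (no row operation needed)
R3 <- R3 - (3)*R2:  [  0   0  -1 ]
Multipliers (in order of application): m_{21} = -2, m_{31} = 0, m_{32} = 3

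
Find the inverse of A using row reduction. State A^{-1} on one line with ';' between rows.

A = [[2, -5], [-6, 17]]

Gauss-Jordan on [A | I]:
R1 <- (1/2)*R1:  [    1  -5/2  |   1/2     0 ]
R2 <- R2 - (-6)*R1:  [ 0  2  |  3  1 ]
R2 <- (1/2)*R2:  [   0    1  |  3/2  1/2 ]
R1 <- R1 - (-5/2)*R2:  [    1     0  |  17/4   5/4 ]
Right block of [I | A^{-1}] is the inverse:
[ 17/4  5/4 ]
[  3/2  1/2 ]

inverse = [17/4 5/4; 3/2 1/2]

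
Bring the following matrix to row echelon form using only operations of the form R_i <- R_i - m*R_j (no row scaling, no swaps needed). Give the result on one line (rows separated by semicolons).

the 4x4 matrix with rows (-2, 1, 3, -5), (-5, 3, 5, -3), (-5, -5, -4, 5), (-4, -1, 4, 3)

REF = [-2 1 3 -5; 0 1/2 -5/2 19/2; 0 0 -49 160; 0 0 0 710/49]

Forward elimination:
R2 <- R2 - (5/2)*R1:  [    0   1/2  -5/2  19/2 ]
R3 <- R3 - (5/2)*R1:  [     0  -15/2  -23/2   35/2 ]
R4 <- R4 - (2)*R1:  [  0  -3  -2  13 ]
R3 <- R3 - (-15)*R2:  [   0    0  -49  160 ]
R4 <- R4 - (-6)*R2:  [   0    0  -17   70 ]
R4 <- R4 - (17/49)*R3:  [      0       0       0  710/49 ]
Row echelon form:
[ -2    1     3      -5 ]
[  0  1/2  -5/2    19/2 ]
[  0    0   -49     160 ]
[  0    0     0  710/49 ]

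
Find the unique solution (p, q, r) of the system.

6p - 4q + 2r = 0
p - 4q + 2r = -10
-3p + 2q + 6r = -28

(2, 1, -4)

Forward elimination on [A|b]:
R2 <- R2 - (1/6)*R1:  [     0  -10/3    5/3    -10 ]
R3 <- R3 - (-1/2)*R1:  [   0    0    7  -28 ]
Row echelon form:
[ 6     -4    2  |    0 ]
[ 0  -10/3  5/3  |  -10 ]
[ 0      0    7  |  -28 ]
Back-substitution:
r = (-28) / 7 = -4
q = (-10 - (5/3)*(-4)) / (-10/3) = 1
p = (0 - (-4)*(1) - (2)*(-4)) / 6 = 2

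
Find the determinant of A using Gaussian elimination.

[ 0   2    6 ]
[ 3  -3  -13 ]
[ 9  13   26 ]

det(A) = 6

Forward elimination:
R1 <-> R2   (pivot in column 1 was zero)
[ 3  -3  -13 ]
[ 0   2    6 ]
[ 9  13   26 ]
R3 <- R3 - (3)*R1:  [  0  22  65 ]
R3 <- R3 - (11)*R2:  [  0   0  -1 ]
Upper-triangular form:
[ 3  -3  -13 ]
[ 0   2    6 ]
[ 0   0   -1 ]
det(A) = (-1)^1 * (3) * (2) * (-1) = 6  (1 row swap -> sign -1)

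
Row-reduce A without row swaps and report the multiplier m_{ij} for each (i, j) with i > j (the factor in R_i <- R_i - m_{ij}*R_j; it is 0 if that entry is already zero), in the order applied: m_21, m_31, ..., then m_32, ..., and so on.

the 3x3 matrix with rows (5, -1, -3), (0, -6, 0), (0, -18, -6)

Forward elimination:
R2: entry in column 1 is already 0 -> m_{21} = 0 (no row operation needed)
R3: entry in column 1 is already 0 -> m_{31} = 0 (no row operation needed)
R3 <- R3 - (3)*R2:  [  0   0  -6 ]
Multipliers (in order of application): m_{21} = 0, m_{31} = 0, m_{32} = 3

multipliers: 0, 0, 3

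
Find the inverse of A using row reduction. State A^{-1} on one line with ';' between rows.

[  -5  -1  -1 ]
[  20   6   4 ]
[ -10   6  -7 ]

Gauss-Jordan on [A | I]:
R1 <- (1/-5)*R1:  [    1   1/5   1/5  |  -1/5     0     0 ]
R2 <- R2 - (20)*R1:  [ 0  2  0  |  4  1  0 ]
R3 <- R3 - (-10)*R1:  [  0   8  -5  |  -2   0   1 ]
R2 <- (1/2)*R2:  [   0    1    0  |    2  1/2    0 ]
R1 <- R1 - (1/5)*R2:  [     1      0    1/5  |   -3/5  -1/10      0 ]
R3 <- R3 - (8)*R2:  [   0    0   -5  |  -18   -4    1 ]
R3 <- (1/-5)*R3:  [    0     0     1  |  18/5   4/5  -1/5 ]
R1 <- R1 - (1/5)*R3:  [      1       0       0  |  -33/25  -13/50    1/25 ]
Right block of [I | A^{-1}] is the inverse:
[ -33/25  -13/50  1/25 ]
[      2     1/2     0 ]
[   18/5     4/5  -1/5 ]

inverse = [-33/25 -13/50 1/25; 2 1/2 0; 18/5 4/5 -1/5]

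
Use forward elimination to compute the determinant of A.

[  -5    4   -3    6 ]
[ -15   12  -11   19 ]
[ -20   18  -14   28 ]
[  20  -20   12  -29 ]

det(A) = -20

Forward elimination:
R2 <- R2 - (3)*R1:  [  0   0  -2   1 ]
R3 <- R3 - (4)*R1:  [  0   2  -2   4 ]
R4 <- R4 - (-4)*R1:  [  0  -4   0  -5 ]
R2 <-> R3   (pivot in column 2 was zero)
[ -5   4  -3   6 ]
[  0   2  -2   4 ]
[  0   0  -2   1 ]
[  0  -4   0  -5 ]
R4 <- R4 - (-2)*R2:  [  0   0  -4   3 ]
R4 <- R4 - (2)*R3:  [ 0  0  0  1 ]
Upper-triangular form:
[ -5  4  -3  6 ]
[  0  2  -2  4 ]
[  0  0  -2  1 ]
[  0  0   0  1 ]
det(A) = (-1)^1 * (-5) * (2) * (-2) * (1) = -20  (1 row swap -> sign -1)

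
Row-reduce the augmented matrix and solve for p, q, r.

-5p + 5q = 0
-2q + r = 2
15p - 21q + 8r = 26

(1, 1, 4)

Forward elimination on [A|b]:
R3 <- R3 - (-3)*R1:  [  0  -6   8  26 ]
R3 <- R3 - (3)*R2:  [  0   0   5  20 ]
Row echelon form:
[ -5   5  0  |   0 ]
[  0  -2  1  |   2 ]
[  0   0  5  |  20 ]
Back-substitution:
r = (20) / 5 = 4
q = (2 - (1)*(4)) / -2 = 1
p = (0 - (5)*(1)) / -5 = 1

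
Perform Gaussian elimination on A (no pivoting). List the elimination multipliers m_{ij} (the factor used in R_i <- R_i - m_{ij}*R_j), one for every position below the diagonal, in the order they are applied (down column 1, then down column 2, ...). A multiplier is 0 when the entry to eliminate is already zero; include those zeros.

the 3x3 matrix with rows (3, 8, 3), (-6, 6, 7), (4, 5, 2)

multipliers: -2, 4/3, -17/66

Forward elimination:
R2 <- R2 - (-2)*R1:  [  0  22  13 ]
R3 <- R3 - (4/3)*R1:  [     0  -17/3     -2 ]
R3 <- R3 - (-17/66)*R2:  [     0      0  89/66 ]
Multipliers (in order of application): m_{21} = -2, m_{31} = 4/3, m_{32} = -17/66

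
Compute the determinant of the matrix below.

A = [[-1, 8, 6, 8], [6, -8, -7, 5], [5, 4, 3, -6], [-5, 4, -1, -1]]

det(A) = 4468

Forward elimination:
R2 <- R2 - (-6)*R1:  [  0  40  29  53 ]
R3 <- R3 - (-5)*R1:  [  0  44  33  34 ]
R4 <- R4 - (5)*R1:  [   0  -36  -31  -41 ]
R3 <- R3 - (11/10)*R2:  [       0        0    11/10  -243/10 ]
R4 <- R4 - (-9/10)*R2:  [      0       0  -49/10   67/10 ]
R4 <- R4 - (-49/11)*R3:  [        0         0         0  -1117/11 ]
Upper-triangular form:
[ -1   8      6         8 ]
[  0  40     29        53 ]
[  0   0  11/10   -243/10 ]
[  0   0      0  -1117/11 ]
det(A) = (-1)^0 * (-1) * (40) * (11/10) * (-1117/11) = 4468  (0 row swaps -> sign +1)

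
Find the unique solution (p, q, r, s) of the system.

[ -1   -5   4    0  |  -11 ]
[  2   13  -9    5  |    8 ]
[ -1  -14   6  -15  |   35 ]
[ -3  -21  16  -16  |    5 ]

Forward elimination on [A|b]:
R2 <- R2 - (-2)*R1:  [   0    3   -1    5  -14 ]
R3 <- R3 - (1)*R1:  [   0   -9    2  -15   46 ]
R4 <- R4 - (3)*R1:  [   0   -6    4  -16   38 ]
R3 <- R3 - (-3)*R2:  [  0   0  -1   0   4 ]
R4 <- R4 - (-2)*R2:  [  0   0   2  -6  10 ]
R4 <- R4 - (-2)*R3:  [  0   0   0  -6  18 ]
Row echelon form:
[ -1  -5   4   0  |  -11 ]
[  0   3  -1   5  |  -14 ]
[  0   0  -1   0  |    4 ]
[  0   0   0  -6  |   18 ]
Back-substitution:
s = (18) / -6 = -3
r = (4) / -1 = -4
q = (-14 - (-1)*(-4) - (5)*(-3)) / 3 = -1
p = (-11 - (-5)*(-1) - (4)*(-4)) / -1 = 0

(0, -1, -4, -3)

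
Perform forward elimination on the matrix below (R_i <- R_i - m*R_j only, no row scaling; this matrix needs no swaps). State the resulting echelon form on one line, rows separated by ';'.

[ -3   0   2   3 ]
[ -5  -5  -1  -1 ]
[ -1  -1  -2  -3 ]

Forward elimination:
R2 <- R2 - (5/3)*R1:  [     0     -5  -13/3     -6 ]
R3 <- R3 - (1/3)*R1:  [    0    -1  -8/3    -4 ]
R3 <- R3 - (1/5)*R2:  [     0      0   -9/5  -14/5 ]
Row echelon form:
[ -3   0      2      3 ]
[  0  -5  -13/3     -6 ]
[  0   0   -9/5  -14/5 ]

REF = [-3 0 2 3; 0 -5 -13/3 -6; 0 0 -9/5 -14/5]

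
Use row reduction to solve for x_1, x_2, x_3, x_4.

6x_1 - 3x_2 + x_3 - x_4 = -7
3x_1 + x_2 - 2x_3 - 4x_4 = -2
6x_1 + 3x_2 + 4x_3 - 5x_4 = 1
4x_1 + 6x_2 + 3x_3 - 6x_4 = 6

Forward elimination on [A|b]:
R2 <- R2 - (1/2)*R1:  [    0   5/2  -5/2  -7/2   3/2 ]
R3 <- R3 - (1)*R1:  [  0   6   3  -4   8 ]
R4 <- R4 - (2/3)*R1:  [     0      8    7/3  -16/3   32/3 ]
R3 <- R3 - (12/5)*R2:  [    0     0     9  22/5  22/5 ]
R4 <- R4 - (16/5)*R2:  [     0      0   31/3  88/15  88/15 ]
R4 <- R4 - (31/27)*R3:  [     0      0      0  22/27  22/27 ]
Row echelon form:
[ 6   -3     1     -1  |     -7 ]
[ 0  5/2  -5/2   -7/2  |    3/2 ]
[ 0    0     9   22/5  |   22/5 ]
[ 0    0     0  22/27  |  22/27 ]
Back-substitution:
x_4 = (22/27) / (22/27) = 1
x_3 = (22/5 - (22/5)*(1)) / 9 = 0
x_2 = (3/2 - (-5/2)*(0) - (-7/2)*(1)) / (5/2) = 2
x_1 = (-7 - (-3)*(2) - (1)*(0) - (-1)*(1)) / 6 = 0

(0, 2, 0, 1)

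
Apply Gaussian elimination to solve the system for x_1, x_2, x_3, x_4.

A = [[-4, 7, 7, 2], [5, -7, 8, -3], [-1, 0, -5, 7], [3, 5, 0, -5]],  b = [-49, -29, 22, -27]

Forward elimination on [A|b]:
R2 <- R2 - (-5/4)*R1:  [      0     7/4    67/4    -1/2  -361/4 ]
R3 <- R3 - (1/4)*R1:  [     0   -7/4  -27/4   13/2  137/4 ]
R4 <- R4 - (-3/4)*R1:  [      0    41/4    21/4    -7/2  -255/4 ]
R3 <- R3 - (-1)*R2:  [   0    0   10    6  -56 ]
R4 <- R4 - (41/7)*R2:  [      0       0  -650/7    -4/7  3254/7 ]
R4 <- R4 - (-65/7)*R3:  [      0       0       0   386/7  -386/7 ]
Row echelon form:
[ -4    7     7      2  |     -49 ]
[  0  7/4  67/4   -1/2  |  -361/4 ]
[  0    0    10      6  |     -56 ]
[  0    0     0  386/7  |  -386/7 ]
Back-substitution:
x_4 = (-386/7) / (386/7) = -1
x_3 = (-56 - (6)*(-1)) / 10 = -5
x_2 = (-361/4 - (67/4)*(-5) - (-1/2)*(-1)) / (7/4) = -4
x_1 = (-49 - (7)*(-4) - (7)*(-5) - (2)*(-1)) / -4 = -4

(-4, -4, -5, -1)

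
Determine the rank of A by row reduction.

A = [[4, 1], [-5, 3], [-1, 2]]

rank(A) = 2

Row reduction:
R2 <- R2 - (-5/4)*R1:  [    0  17/4 ]
R3 <- R3 - (-1/4)*R1:  [   0  9/4 ]
R3 <- R3 - (9/17)*R2:  [ 0  0 ]
Row echelon form:
[ 4     1 ]
[ 0  17/4 ]
[ 0     0 ]
Nonzero rows / pivot columns: 2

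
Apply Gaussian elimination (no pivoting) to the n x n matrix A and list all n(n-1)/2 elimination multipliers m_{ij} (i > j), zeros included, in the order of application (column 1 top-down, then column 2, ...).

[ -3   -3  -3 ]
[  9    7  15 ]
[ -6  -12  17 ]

multipliers: -3, 2, 3

Forward elimination:
R2 <- R2 - (-3)*R1:  [  0  -2   6 ]
R3 <- R3 - (2)*R1:  [  0  -6  23 ]
R3 <- R3 - (3)*R2:  [ 0  0  5 ]
Multipliers (in order of application): m_{21} = -3, m_{31} = 2, m_{32} = 3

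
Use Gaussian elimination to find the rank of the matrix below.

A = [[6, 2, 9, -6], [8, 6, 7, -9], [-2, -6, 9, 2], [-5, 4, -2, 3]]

Row reduction:
R2 <- R2 - (4/3)*R1:  [    0  10/3    -5    -1 ]
R3 <- R3 - (-1/3)*R1:  [     0  -16/3     12      0 ]
R4 <- R4 - (-5/6)*R1:  [    0  17/3  11/2    -2 ]
R3 <- R3 - (-8/5)*R2:  [    0     0     4  -8/5 ]
R4 <- R4 - (17/10)*R2:  [     0      0     14  -3/10 ]
R4 <- R4 - (7/2)*R3:  [     0      0      0  53/10 ]
Row echelon form:
[ 6     2   9     -6 ]
[ 0  10/3  -5     -1 ]
[ 0     0   4   -8/5 ]
[ 0     0   0  53/10 ]
Nonzero rows / pivot columns: 4

rank(A) = 4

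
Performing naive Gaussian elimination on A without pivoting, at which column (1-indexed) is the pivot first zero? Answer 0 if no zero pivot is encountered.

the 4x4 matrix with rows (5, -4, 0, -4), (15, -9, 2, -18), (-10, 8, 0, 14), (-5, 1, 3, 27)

Naive forward elimination:
R2 <- R2 - (3)*R1:  [  0   3   2  -6 ]
R3 <- R3 - (-2)*R1:  [ 0  0  0  6 ]
R4 <- R4 - (-1)*R1:  [  0  -3   3  23 ]
R4 <- R4 - (-1)*R2:  [  0   0   5  17 ]
Matrix at this point:
[ 5  -4  0  -4 ]
[ 0   3  2  -6 ]
[ 0   0  0   6 ]
[ 0   0  5  17 ]
Pivot entry (3,3) is zero but row 4 has 5 in column 3 -> naive elimination stops; a row interchange (e.g. R3 <-> R4) would be required here.

first zero-pivot column = 3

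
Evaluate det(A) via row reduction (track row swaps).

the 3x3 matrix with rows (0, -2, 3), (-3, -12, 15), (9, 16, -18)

Forward elimination:
R1 <-> R2   (pivot in column 1 was zero)
[ -3  -12   15 ]
[  0   -2    3 ]
[  9   16  -18 ]
R3 <- R3 - (-3)*R1:  [   0  -20   27 ]
R3 <- R3 - (10)*R2:  [  0   0  -3 ]
Upper-triangular form:
[ -3  -12  15 ]
[  0   -2   3 ]
[  0    0  -3 ]
det(A) = (-1)^1 * (-3) * (-2) * (-3) = 18  (1 row swap -> sign -1)

det(A) = 18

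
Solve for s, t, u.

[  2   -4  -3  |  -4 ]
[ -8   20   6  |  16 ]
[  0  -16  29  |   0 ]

(-2, 0, 0)

Forward elimination on [A|b]:
R2 <- R2 - (-4)*R1:  [  0   4  -6   0 ]
R3 <- R3 - (-4)*R2:  [ 0  0  5  0 ]
Row echelon form:
[ 2  -4  -3  |  -4 ]
[ 0   4  -6  |   0 ]
[ 0   0   5  |   0 ]
Back-substitution:
u = (0) / 5 = 0
t = (0 - (-6)*(0)) / 4 = 0
s = (-4 - (-4)*(0) - (-3)*(0)) / 2 = -2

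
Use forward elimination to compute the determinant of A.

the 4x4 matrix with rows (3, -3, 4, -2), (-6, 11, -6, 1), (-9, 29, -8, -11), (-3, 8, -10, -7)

Forward elimination:
R2 <- R2 - (-2)*R1:  [  0   5   2  -3 ]
R3 <- R3 - (-3)*R1:  [   0   20    4  -17 ]
R4 <- R4 - (-1)*R1:  [  0   5  -6  -9 ]
R3 <- R3 - (4)*R2:  [  0   0  -4  -5 ]
R4 <- R4 - (1)*R2:  [  0   0  -8  -6 ]
R4 <- R4 - (2)*R3:  [ 0  0  0  4 ]
Upper-triangular form:
[ 3  -3   4  -2 ]
[ 0   5   2  -3 ]
[ 0   0  -4  -5 ]
[ 0   0   0   4 ]
det(A) = (-1)^0 * (3) * (5) * (-4) * (4) = -240  (0 row swaps -> sign +1)

det(A) = -240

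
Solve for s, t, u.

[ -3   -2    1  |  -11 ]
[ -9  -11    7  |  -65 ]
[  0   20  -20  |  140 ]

Forward elimination on [A|b]:
R2 <- R2 - (3)*R1:  [   0   -5    4  -32 ]
R3 <- R3 - (-4)*R2:  [  0   0  -4  12 ]
Row echelon form:
[ -3  -2   1  |  -11 ]
[  0  -5   4  |  -32 ]
[  0   0  -4  |   12 ]
Back-substitution:
u = (12) / -4 = -3
t = (-32 - (4)*(-3)) / -5 = 4
s = (-11 - (-2)*(4) - (1)*(-3)) / -3 = 0

(0, 4, -3)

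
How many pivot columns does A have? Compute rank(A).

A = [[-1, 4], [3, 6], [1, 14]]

rank(A) = 2

Row reduction:
R2 <- R2 - (-3)*R1:  [  0  18 ]
R3 <- R3 - (-1)*R1:  [  0  18 ]
R3 <- R3 - (1)*R2:  [ 0  0 ]
Row echelon form:
[ -1   4 ]
[  0  18 ]
[  0   0 ]
Nonzero rows / pivot columns: 2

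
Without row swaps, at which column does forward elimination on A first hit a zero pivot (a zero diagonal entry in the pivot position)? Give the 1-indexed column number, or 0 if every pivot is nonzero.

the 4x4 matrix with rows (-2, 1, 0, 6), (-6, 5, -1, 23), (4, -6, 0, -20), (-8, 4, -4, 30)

Naive forward elimination:
R2 <- R2 - (3)*R1:  [  0   2  -1   5 ]
R3 <- R3 - (-2)*R1:  [  0  -4   0  -8 ]
R4 <- R4 - (4)*R1:  [  0   0  -4   6 ]
R3 <- R3 - (-2)*R2:  [  0   0  -2   2 ]
R4 <- R4 - (2)*R3:  [ 0  0  0  2 ]
All pivots nonzero; naive elimination completes without hitting a zero pivot.

first zero-pivot column = 0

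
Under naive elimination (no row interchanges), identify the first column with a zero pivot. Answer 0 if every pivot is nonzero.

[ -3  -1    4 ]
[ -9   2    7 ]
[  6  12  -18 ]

first zero-pivot column = 3

Naive forward elimination:
R2 <- R2 - (3)*R1:  [  0   5  -5 ]
R3 <- R3 - (-2)*R1:  [   0   10  -10 ]
R3 <- R3 - (2)*R2:  [ 0  0  0 ]
Matrix at this point:
[ -3  -1   4 ]
[  0   5  -5 ]
[  0   0   0 ]
Pivot entry (3,3) in the last row is zero and there are no rows below to swap with -> zero pivot in column 3 (A is singular).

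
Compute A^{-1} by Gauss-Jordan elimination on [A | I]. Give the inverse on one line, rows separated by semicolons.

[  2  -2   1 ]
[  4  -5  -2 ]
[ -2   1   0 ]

inverse = [-1/5 -1/10 -9/10; -2/5 -1/5 -4/5; 3/5 -1/5 1/5]

Gauss-Jordan on [A | I]:
R1 <- (1/2)*R1:  [   1   -1  1/2  |  1/2    0    0 ]
R2 <- R2 - (4)*R1:  [  0  -1  -4  |  -2   1   0 ]
R3 <- R3 - (-2)*R1:  [  0  -1   1  |   1   0   1 ]
R2 <- (1/-1)*R2:  [  0   1   4  |   2  -1   0 ]
R1 <- R1 - (-1)*R2:  [   1    0  9/2  |  5/2   -1    0 ]
R3 <- R3 - (-1)*R2:  [  0   0   5  |   3  -1   1 ]
R3 <- (1/5)*R3:  [    0     0     1  |   3/5  -1/5   1/5 ]
R1 <- R1 - (9/2)*R3:  [     1      0      0  |   -1/5  -1/10  -9/10 ]
R2 <- R2 - (4)*R3:  [    0     1     0  |  -2/5  -1/5  -4/5 ]
Right block of [I | A^{-1}] is the inverse:
[ -1/5  -1/10  -9/10 ]
[ -2/5   -1/5   -4/5 ]
[  3/5   -1/5    1/5 ]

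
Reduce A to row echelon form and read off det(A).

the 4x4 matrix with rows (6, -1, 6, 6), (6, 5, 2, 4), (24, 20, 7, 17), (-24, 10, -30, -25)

det(A) = 36

Forward elimination:
R2 <- R2 - (1)*R1:  [  0   6  -4  -2 ]
R3 <- R3 - (4)*R1:  [   0   24  -17   -7 ]
R4 <- R4 - (-4)*R1:  [  0   6  -6  -1 ]
R3 <- R3 - (4)*R2:  [  0   0  -1   1 ]
R4 <- R4 - (1)*R2:  [  0   0  -2   1 ]
R4 <- R4 - (2)*R3:  [  0   0   0  -1 ]
Upper-triangular form:
[ 6  -1   6   6 ]
[ 0   6  -4  -2 ]
[ 0   0  -1   1 ]
[ 0   0   0  -1 ]
det(A) = (-1)^0 * (6) * (6) * (-1) * (-1) = 36  (0 row swaps -> sign +1)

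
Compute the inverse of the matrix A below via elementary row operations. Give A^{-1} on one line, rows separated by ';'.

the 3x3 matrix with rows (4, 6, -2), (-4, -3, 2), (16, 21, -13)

Gauss-Jordan on [A | I]:
R1 <- (1/4)*R1:  [    1   3/2  -1/2  |   1/4     0     0 ]
R2 <- R2 - (-4)*R1:  [ 0  3  0  |  1  1  0 ]
R3 <- R3 - (16)*R1:  [  0  -3  -5  |  -4   0   1 ]
R2 <- (1/3)*R2:  [   0    1    0  |  1/3  1/3    0 ]
R1 <- R1 - (3/2)*R2:  [    1     0  -1/2  |  -1/4  -1/2     0 ]
R3 <- R3 - (-3)*R2:  [  0   0  -5  |  -3   1   1 ]
R3 <- (1/-5)*R3:  [    0     0     1  |   3/5  -1/5  -1/5 ]
R1 <- R1 - (-1/2)*R3:  [     1      0      0  |   1/20   -3/5  -1/10 ]
Right block of [I | A^{-1}] is the inverse:
[ 1/20  -3/5  -1/10 ]
[  1/3   1/3      0 ]
[  3/5  -1/5   -1/5 ]

inverse = [1/20 -3/5 -1/10; 1/3 1/3 0; 3/5 -1/5 -1/5]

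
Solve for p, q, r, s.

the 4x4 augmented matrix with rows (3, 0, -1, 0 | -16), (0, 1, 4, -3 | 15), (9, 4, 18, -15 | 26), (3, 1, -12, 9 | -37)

(-4, 5, 4, 2)

Forward elimination on [A|b]:
R3 <- R3 - (3)*R1:  [   0    4   21  -15   74 ]
R4 <- R4 - (1)*R1:  [   0    1  -11    9  -21 ]
R3 <- R3 - (4)*R2:  [  0   0   5  -3  14 ]
R4 <- R4 - (1)*R2:  [   0    0  -15   12  -36 ]
R4 <- R4 - (-3)*R3:  [ 0  0  0  3  6 ]
Row echelon form:
[ 3  0  -1   0  |  -16 ]
[ 0  1   4  -3  |   15 ]
[ 0  0   5  -3  |   14 ]
[ 0  0   0   3  |    6 ]
Back-substitution:
s = (6) / 3 = 2
r = (14 - (-3)*(2)) / 5 = 4
q = (15 - (4)*(4) - (-3)*(2)) / 1 = 5
p = (-16 - (-1)*(4)) / 3 = -4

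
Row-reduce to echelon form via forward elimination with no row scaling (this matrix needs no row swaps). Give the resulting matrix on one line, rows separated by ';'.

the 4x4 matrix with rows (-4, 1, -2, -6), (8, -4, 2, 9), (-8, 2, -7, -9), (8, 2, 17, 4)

Forward elimination:
R2 <- R2 - (-2)*R1:  [  0  -2  -2  -3 ]
R3 <- R3 - (2)*R1:  [  0   0  -3   3 ]
R4 <- R4 - (-2)*R1:  [  0   4  13  -8 ]
R4 <- R4 - (-2)*R2:  [   0    0    9  -14 ]
R4 <- R4 - (-3)*R3:  [  0   0   0  -5 ]
Row echelon form:
[ -4   1  -2  -6 ]
[  0  -2  -2  -3 ]
[  0   0  -3   3 ]
[  0   0   0  -5 ]

REF = [-4 1 -2 -6; 0 -2 -2 -3; 0 0 -3 3; 0 0 0 -5]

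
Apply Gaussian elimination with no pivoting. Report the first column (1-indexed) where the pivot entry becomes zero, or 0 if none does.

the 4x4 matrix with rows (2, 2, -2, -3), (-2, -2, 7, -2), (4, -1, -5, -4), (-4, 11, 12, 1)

first zero-pivot column = 2

Naive forward elimination:
R2 <- R2 - (-1)*R1:  [  0   0   5  -5 ]
R3 <- R3 - (2)*R1:  [  0  -5  -1   2 ]
R4 <- R4 - (-2)*R1:  [  0  15   8  -5 ]
Matrix at this point:
[ 2   2  -2  -3 ]
[ 0   0   5  -5 ]
[ 0  -5  -1   2 ]
[ 0  15   8  -5 ]
Pivot entry (2,2) is zero but row 3 has -5 in column 2 -> naive elimination stops; a row interchange (e.g. R2 <-> R3) would be required here.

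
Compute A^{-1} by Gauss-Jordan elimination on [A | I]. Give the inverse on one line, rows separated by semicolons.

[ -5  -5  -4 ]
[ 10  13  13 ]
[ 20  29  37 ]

inverse = [-52/45 -23/30 13/90; 11/9 7/6 -5/18; -1/3 -1/2 1/6]

Gauss-Jordan on [A | I]:
R1 <- (1/-5)*R1:  [    1     1   4/5  |  -1/5     0     0 ]
R2 <- R2 - (10)*R1:  [ 0  3  5  |  2  1  0 ]
R3 <- R3 - (20)*R1:  [  0   9  21  |   4   0   1 ]
R2 <- (1/3)*R2:  [   0    1  5/3  |  2/3  1/3    0 ]
R1 <- R1 - (1)*R2:  [      1       0  -13/15  |  -13/15    -1/3       0 ]
R3 <- R3 - (9)*R2:  [  0   0   6  |  -2  -3   1 ]
R3 <- (1/6)*R3:  [    0     0     1  |  -1/3  -1/2   1/6 ]
R1 <- R1 - (-13/15)*R3:  [      1       0       0  |  -52/45  -23/30   13/90 ]
R2 <- R2 - (5/3)*R3:  [     0      1      0  |   11/9    7/6  -5/18 ]
Right block of [I | A^{-1}] is the inverse:
[ -52/45  -23/30  13/90 ]
[   11/9     7/6  -5/18 ]
[   -1/3    -1/2    1/6 ]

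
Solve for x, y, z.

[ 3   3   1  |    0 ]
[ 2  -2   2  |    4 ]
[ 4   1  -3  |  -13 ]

(-1, 0, 3)

Forward elimination on [A|b]:
R2 <- R2 - (2/3)*R1:  [   0   -4  4/3    4 ]
R3 <- R3 - (4/3)*R1:  [     0     -3  -13/3    -13 ]
R3 <- R3 - (3/4)*R2:  [     0      0  -16/3    -16 ]
Row echelon form:
[ 3   3      1  |    0 ]
[ 0  -4    4/3  |    4 ]
[ 0   0  -16/3  |  -16 ]
Back-substitution:
z = (-16) / (-16/3) = 3
y = (4 - (4/3)*(3)) / -4 = 0
x = (0 - (3)*(0) - (1)*(3)) / 3 = -1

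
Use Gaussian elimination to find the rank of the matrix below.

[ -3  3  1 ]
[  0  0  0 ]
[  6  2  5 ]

rank(A) = 2

Row reduction:
R3 <- R3 - (-2)*R1:  [ 0  8  7 ]
R2 <-> R3   (pivot in column 2 was zero)
[ -3  3  1 ]
[  0  8  7 ]
[  0  0  0 ]
Row echelon form:
[ -3  3  1 ]
[  0  8  7 ]
[  0  0  0 ]
Nonzero rows / pivot columns: 2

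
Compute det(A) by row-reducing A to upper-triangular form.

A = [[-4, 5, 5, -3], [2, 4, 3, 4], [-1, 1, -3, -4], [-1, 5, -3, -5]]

Forward elimination:
R2 <- R2 - (-1/2)*R1:  [    0  13/2  11/2   5/2 ]
R3 <- R3 - (1/4)*R1:  [     0   -1/4  -17/4  -13/4 ]
R4 <- R4 - (1/4)*R1:  [     0   15/4  -17/4  -17/4 ]
R3 <- R3 - (-1/26)*R2:  [       0        0  -105/26   -41/13 ]
R4 <- R4 - (15/26)*R2:  [       0        0  -193/26   -74/13 ]
R4 <- R4 - (193/105)*R3:  [      0       0       0  11/105 ]
Upper-triangular form:
[ -4     5        5      -3 ]
[  0  13/2     11/2     5/2 ]
[  0     0  -105/26  -41/13 ]
[  0     0        0  11/105 ]
det(A) = (-1)^0 * (-4) * (13/2) * (-105/26) * (11/105) = 11  (0 row swaps -> sign +1)

det(A) = 11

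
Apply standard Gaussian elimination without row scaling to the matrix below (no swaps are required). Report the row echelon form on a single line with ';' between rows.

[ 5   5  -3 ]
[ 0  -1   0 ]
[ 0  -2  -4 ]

REF = [5 5 -3; 0 -1 0; 0 0 -4]

Forward elimination:
R3 <- R3 - (2)*R2:  [  0   0  -4 ]
Row echelon form:
[ 5   5  -3 ]
[ 0  -1   0 ]
[ 0   0  -4 ]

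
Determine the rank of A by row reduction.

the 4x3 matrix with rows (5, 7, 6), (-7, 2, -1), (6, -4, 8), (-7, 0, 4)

Row reduction:
R2 <- R2 - (-7/5)*R1:  [    0  59/5  37/5 ]
R3 <- R3 - (6/5)*R1:  [     0  -62/5    4/5 ]
R4 <- R4 - (-7/5)*R1:  [    0  49/5  62/5 ]
R3 <- R3 - (-62/59)*R2:  [      0       0  506/59 ]
R4 <- R4 - (49/59)*R2:  [      0       0  369/59 ]
R4 <- R4 - (369/506)*R3:  [ 0  0  0 ]
Row echelon form:
[ 5     7       6 ]
[ 0  59/5    37/5 ]
[ 0     0  506/59 ]
[ 0     0       0 ]
Nonzero rows / pivot columns: 3

rank(A) = 3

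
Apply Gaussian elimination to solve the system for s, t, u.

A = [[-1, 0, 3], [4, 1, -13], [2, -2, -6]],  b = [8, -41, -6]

Forward elimination on [A|b]:
R2 <- R2 - (-4)*R1:  [  0   1  -1  -9 ]
R3 <- R3 - (-2)*R1:  [  0  -2   0  10 ]
R3 <- R3 - (-2)*R2:  [  0   0  -2  -8 ]
Row echelon form:
[ -1  0   3  |   8 ]
[  0  1  -1  |  -9 ]
[  0  0  -2  |  -8 ]
Back-substitution:
u = (-8) / -2 = 4
t = (-9 - (-1)*(4)) / 1 = -5
s = (8 - (3)*(4)) / -1 = 4

(4, -5, 4)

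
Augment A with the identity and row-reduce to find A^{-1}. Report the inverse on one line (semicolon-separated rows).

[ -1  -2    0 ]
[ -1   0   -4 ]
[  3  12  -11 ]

inverse = [-24 11 -4; 23/2 -11/2 2; 6 -3 1]

Gauss-Jordan on [A | I]:
R1 <- (1/-1)*R1:  [  1   2   0  |  -1   0   0 ]
R2 <- R2 - (-1)*R1:  [  0   2  -4  |  -1   1   0 ]
R3 <- R3 - (3)*R1:  [   0    6  -11  |    3    0    1 ]
R2 <- (1/2)*R2:  [    0     1    -2  |  -1/2   1/2     0 ]
R1 <- R1 - (2)*R2:  [  1   0   4  |   0  -1   0 ]
R3 <- R3 - (6)*R2:  [  0   0   1  |   6  -3   1 ]
R1 <- R1 - (4)*R3:  [   1    0    0  |  -24   11   -4 ]
R2 <- R2 - (-2)*R3:  [     0      1      0  |   23/2  -11/2      2 ]
Right block of [I | A^{-1}] is the inverse:
[  -24     11  -4 ]
[ 23/2  -11/2   2 ]
[    6     -3   1 ]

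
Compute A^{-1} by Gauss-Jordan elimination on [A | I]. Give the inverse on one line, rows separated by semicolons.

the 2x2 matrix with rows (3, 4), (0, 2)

inverse = [1/3 -2/3; 0 1/2]

Gauss-Jordan on [A | I]:
R1 <- (1/3)*R1:  [   1  4/3  |  1/3    0 ]
R2 <- (1/2)*R2:  [   0    1  |    0  1/2 ]
R1 <- R1 - (4/3)*R2:  [    1     0  |   1/3  -2/3 ]
Right block of [I | A^{-1}] is the inverse:
[ 1/3  -2/3 ]
[   0   1/2 ]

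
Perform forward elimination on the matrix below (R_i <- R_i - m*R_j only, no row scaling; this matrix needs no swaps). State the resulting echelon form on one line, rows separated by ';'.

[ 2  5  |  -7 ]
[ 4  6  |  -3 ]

Forward elimination:
R2 <- R2 - (2)*R1:  [  0  -4  11 ]
Row echelon form:
[ 2   5  |  -7 ]
[ 0  -4  |  11 ]

REF = [2 5 -7; 0 -4 11]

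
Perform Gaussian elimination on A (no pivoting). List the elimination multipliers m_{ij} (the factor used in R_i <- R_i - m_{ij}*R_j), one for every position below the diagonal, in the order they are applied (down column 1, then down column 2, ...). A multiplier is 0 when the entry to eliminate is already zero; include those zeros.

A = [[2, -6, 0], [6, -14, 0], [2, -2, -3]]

Forward elimination:
R2 <- R2 - (3)*R1:  [ 0  4  0 ]
R3 <- R3 - (1)*R1:  [  0   4  -3 ]
R3 <- R3 - (1)*R2:  [  0   0  -3 ]
Multipliers (in order of application): m_{21} = 3, m_{31} = 1, m_{32} = 1

multipliers: 3, 1, 1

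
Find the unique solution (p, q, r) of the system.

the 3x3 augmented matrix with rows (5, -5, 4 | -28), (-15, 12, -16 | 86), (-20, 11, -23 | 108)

(-2, 2, -2)

Forward elimination on [A|b]:
R2 <- R2 - (-3)*R1:  [  0  -3  -4   2 ]
R3 <- R3 - (-4)*R1:  [  0  -9  -7  -4 ]
R3 <- R3 - (3)*R2:  [   0    0    5  -10 ]
Row echelon form:
[ 5  -5   4  |  -28 ]
[ 0  -3  -4  |    2 ]
[ 0   0   5  |  -10 ]
Back-substitution:
r = (-10) / 5 = -2
q = (2 - (-4)*(-2)) / -3 = 2
p = (-28 - (-5)*(2) - (4)*(-2)) / 5 = -2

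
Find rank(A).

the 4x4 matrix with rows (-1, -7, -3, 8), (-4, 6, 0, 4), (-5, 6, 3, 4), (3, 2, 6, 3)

Row reduction:
R2 <- R2 - (4)*R1:  [   0   34   12  -28 ]
R3 <- R3 - (5)*R1:  [   0   41   18  -36 ]
R4 <- R4 - (-3)*R1:  [   0  -19   -3   27 ]
R3 <- R3 - (41/34)*R2:  [      0       0   60/17  -38/17 ]
R4 <- R4 - (-19/34)*R2:  [      0       0   63/17  193/17 ]
R4 <- R4 - (21/20)*R3:  [      0       0       0  137/10 ]
Row echelon form:
[ -1  -7     -3       8 ]
[  0  34     12     -28 ]
[  0   0  60/17  -38/17 ]
[  0   0      0  137/10 ]
Nonzero rows / pivot columns: 4

rank(A) = 4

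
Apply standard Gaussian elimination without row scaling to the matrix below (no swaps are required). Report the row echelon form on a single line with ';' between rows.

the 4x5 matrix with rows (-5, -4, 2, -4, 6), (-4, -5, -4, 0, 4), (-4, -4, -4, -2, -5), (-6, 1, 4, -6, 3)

Forward elimination:
R2 <- R2 - (4/5)*R1:  [     0   -9/5  -28/5   16/5   -4/5 ]
R3 <- R3 - (4/5)*R1:  [     0   -4/5  -28/5    6/5  -49/5 ]
R4 <- R4 - (6/5)*R1:  [     0   29/5    8/5   -6/5  -21/5 ]
R3 <- R3 - (4/9)*R2:  [     0      0  -28/9   -2/9  -85/9 ]
R4 <- R4 - (-29/9)*R2:  [      0       0  -148/9    82/9   -61/9 ]
R4 <- R4 - (37/7)*R3:  [     0      0      0   72/7  302/7 ]
Row echelon form:
[ -5    -4      2    -4      6 ]
[  0  -9/5  -28/5  16/5   -4/5 ]
[  0     0  -28/9  -2/9  -85/9 ]
[  0     0      0  72/7  302/7 ]

REF = [-5 -4 2 -4 6; 0 -9/5 -28/5 16/5 -4/5; 0 0 -28/9 -2/9 -85/9; 0 0 0 72/7 302/7]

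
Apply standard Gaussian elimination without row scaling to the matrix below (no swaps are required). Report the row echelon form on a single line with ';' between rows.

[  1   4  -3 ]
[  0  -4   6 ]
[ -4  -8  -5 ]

Forward elimination:
R3 <- R3 - (-4)*R1:  [   0    8  -17 ]
R3 <- R3 - (-2)*R2:  [  0   0  -5 ]
Row echelon form:
[ 1   4  -3 ]
[ 0  -4   6 ]
[ 0   0  -5 ]

REF = [1 4 -3; 0 -4 6; 0 0 -5]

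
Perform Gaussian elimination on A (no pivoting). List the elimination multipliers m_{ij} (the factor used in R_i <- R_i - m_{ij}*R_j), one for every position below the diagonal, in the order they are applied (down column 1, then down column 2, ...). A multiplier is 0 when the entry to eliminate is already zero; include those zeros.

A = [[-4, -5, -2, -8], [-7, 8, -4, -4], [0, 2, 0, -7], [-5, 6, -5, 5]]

multipliers: 7/4, 0, 5/4, 8/67, 49/67, -143/4

Forward elimination:
R2 <- R2 - (7/4)*R1:  [    0  67/4  -1/2    10 ]
R3: entry in column 1 is already 0 -> m_{31} = 0 (no row operation needed)
R4 <- R4 - (5/4)*R1:  [    0  49/4  -5/2    15 ]
R3 <- R3 - (8/67)*R2:  [       0        0     4/67  -549/67 ]
R4 <- R4 - (49/67)*R2:  [       0        0  -143/67   515/67 ]
R4 <- R4 - (-143/4)*R3:  [       0        0        0  -1141/4 ]
Multipliers (in order of application): m_{21} = 7/4, m_{31} = 0, m_{41} = 5/4, m_{32} = 8/67, m_{42} = 49/67, m_{43} = -143/4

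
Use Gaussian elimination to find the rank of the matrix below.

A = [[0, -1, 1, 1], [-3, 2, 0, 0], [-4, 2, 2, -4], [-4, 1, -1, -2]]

rank(A) = 4

Row reduction:
R1 <-> R2   (pivot in column 1 was zero)
[ -3   2   0   0 ]
[  0  -1   1   1 ]
[ -4   2   2  -4 ]
[ -4   1  -1  -2 ]
R3 <- R3 - (4/3)*R1:  [    0  -2/3     2    -4 ]
R4 <- R4 - (4/3)*R1:  [    0  -5/3    -1    -2 ]
R3 <- R3 - (2/3)*R2:  [     0      0    4/3  -14/3 ]
R4 <- R4 - (5/3)*R2:  [     0      0   -8/3  -11/3 ]
R4 <- R4 - (-2)*R3:  [   0    0    0  -13 ]
Row echelon form:
[ -3   2    0      0 ]
[  0  -1    1      1 ]
[  0   0  4/3  -14/3 ]
[  0   0    0    -13 ]
Nonzero rows / pivot columns: 4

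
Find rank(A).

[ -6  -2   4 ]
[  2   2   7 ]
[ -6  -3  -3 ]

rank(A) = 3

Row reduction:
R2 <- R2 - (-1/3)*R1:  [    0   4/3  25/3 ]
R3 <- R3 - (1)*R1:  [  0  -1  -7 ]
R3 <- R3 - (-3/4)*R2:  [    0     0  -3/4 ]
Row echelon form:
[ -6   -2     4 ]
[  0  4/3  25/3 ]
[  0    0  -3/4 ]
Nonzero rows / pivot columns: 3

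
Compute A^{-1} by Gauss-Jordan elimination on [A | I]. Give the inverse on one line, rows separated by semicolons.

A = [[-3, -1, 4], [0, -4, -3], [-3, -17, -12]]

Gauss-Jordan on [A | I]:
R1 <- (1/-3)*R1:  [    1   1/3  -4/3  |  -1/3     0     0 ]
R3 <- R3 - (-3)*R1:  [   0  -16  -16  |   -1    0    1 ]
R2 <- (1/-4)*R2:  [    0     1   3/4  |     0  -1/4     0 ]
R1 <- R1 - (1/3)*R2:  [      1       0  -19/12  |    -1/3    1/12       0 ]
R3 <- R3 - (-16)*R2:  [  0   0  -4  |  -1  -4   1 ]
R3 <- (1/-4)*R3:  [    0     0     1  |   1/4     1  -1/4 ]
R1 <- R1 - (-19/12)*R3:  [      1       0       0  |    1/16     5/3  -19/48 ]
R2 <- R2 - (3/4)*R3:  [     0      1      0  |  -3/16     -1   3/16 ]
Right block of [I | A^{-1}] is the inverse:
[  1/16  5/3  -19/48 ]
[ -3/16   -1    3/16 ]
[   1/4    1    -1/4 ]

inverse = [1/16 5/3 -19/48; -3/16 -1 3/16; 1/4 1 -1/4]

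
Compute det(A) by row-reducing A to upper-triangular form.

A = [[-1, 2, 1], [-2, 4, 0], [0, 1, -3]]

Forward elimination:
R2 <- R2 - (2)*R1:  [  0   0  -2 ]
R2 <-> R3   (pivot in column 2 was zero)
[ -1  2   1 ]
[  0  1  -3 ]
[  0  0  -2 ]
Upper-triangular form:
[ -1  2   1 ]
[  0  1  -3 ]
[  0  0  -2 ]
det(A) = (-1)^1 * (-1) * (1) * (-2) = -2  (1 row swap -> sign -1)

det(A) = -2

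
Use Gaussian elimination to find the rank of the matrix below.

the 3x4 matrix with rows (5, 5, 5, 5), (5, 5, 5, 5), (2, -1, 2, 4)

rank(A) = 2

Row reduction:
R2 <- R2 - (1)*R1:  [ 0  0  0  0 ]
R3 <- R3 - (2/5)*R1:  [  0  -3   0   2 ]
R2 <-> R3   (pivot in column 2 was zero)
[ 5   5  5  5 ]
[ 0  -3  0  2 ]
[ 0   0  0  0 ]
Row echelon form:
[ 5   5  5  5 ]
[ 0  -3  0  2 ]
[ 0   0  0  0 ]
Nonzero rows / pivot columns: 2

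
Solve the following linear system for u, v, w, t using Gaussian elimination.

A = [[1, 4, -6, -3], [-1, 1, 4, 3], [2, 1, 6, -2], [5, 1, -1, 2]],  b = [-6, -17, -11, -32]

Forward elimination on [A|b]:
R2 <- R2 - (-1)*R1:  [   0    5   -2    0  -23 ]
R3 <- R3 - (2)*R1:  [  0  -7  18   4   1 ]
R4 <- R4 - (5)*R1:  [   0  -19   29   17   -2 ]
R3 <- R3 - (-7/5)*R2:  [      0       0    76/5       4  -156/5 ]
R4 <- R4 - (-19/5)*R2:  [      0       0   107/5      17  -447/5 ]
R4 <- R4 - (107/76)*R3:  [       0        0        0   216/19  -864/19 ]
Row echelon form:
[ 1  4    -6      -3  |       -6 ]
[ 0  5    -2       0  |      -23 ]
[ 0  0  76/5       4  |   -156/5 ]
[ 0  0     0  216/19  |  -864/19 ]
Back-substitution:
t = (-864/19) / (216/19) = -4
w = (-156/5 - (4)*(-4)) / (76/5) = -1
v = (-23 - (-2)*(-1)) / 5 = -5
u = (-6 - (4)*(-5) - (-6)*(-1) - (-3)*(-4)) / 1 = -4

(-4, -5, -1, -4)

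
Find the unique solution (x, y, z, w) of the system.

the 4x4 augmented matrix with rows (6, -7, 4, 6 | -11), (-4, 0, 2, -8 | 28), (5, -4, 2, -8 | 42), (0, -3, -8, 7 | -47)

(2, 1, 2, -4)

Forward elimination on [A|b]:
R2 <- R2 - (-2/3)*R1:  [     0  -14/3   14/3     -4   62/3 ]
R3 <- R3 - (5/6)*R1:  [     0   11/6   -4/3    -13  307/6 ]
R3 <- R3 - (-11/28)*R2:  [      0       0     1/2  -102/7   415/7 ]
R4 <- R4 - (9/14)*R2:  [      0       0     -11    67/7  -422/7 ]
R4 <- R4 - (-22)*R3:  [    0     0     0  -311  1244 ]
Row echelon form:
[ 6     -7     4       6  |    -11 ]
[ 0  -14/3  14/3      -4  |   62/3 ]
[ 0      0   1/2  -102/7  |  415/7 ]
[ 0      0     0    -311  |   1244 ]
Back-substitution:
w = (1244) / -311 = -4
z = (415/7 - (-102/7)*(-4)) / (1/2) = 2
y = (62/3 - (14/3)*(2) - (-4)*(-4)) / (-14/3) = 1
x = (-11 - (-7)*(1) - (4)*(2) - (6)*(-4)) / 6 = 2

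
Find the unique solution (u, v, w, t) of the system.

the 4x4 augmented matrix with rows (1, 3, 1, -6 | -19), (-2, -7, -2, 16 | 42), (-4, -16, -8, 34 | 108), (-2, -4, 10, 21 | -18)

Forward elimination on [A|b]:
R2 <- R2 - (-2)*R1:  [  0  -1   0   4   4 ]
R3 <- R3 - (-4)*R1:  [  0  -4  -4  10  32 ]
R4 <- R4 - (-2)*R1:  [   0    2   12    9  -56 ]
R3 <- R3 - (4)*R2:  [  0   0  -4  -6  16 ]
R4 <- R4 - (-2)*R2:  [   0    0   12   17  -48 ]
R4 <- R4 - (-3)*R3:  [  0   0   0  -1   0 ]
Row echelon form:
[ 1   3   1  -6  |  -19 ]
[ 0  -1   0   4  |    4 ]
[ 0   0  -4  -6  |   16 ]
[ 0   0   0  -1  |    0 ]
Back-substitution:
t = (0) / -1 = 0
w = (16 - (-6)*(0)) / -4 = -4
v = (4 - (4)*(0)) / -1 = -4
u = (-19 - (3)*(-4) - (1)*(-4) - (-6)*(0)) / 1 = -3

(-3, -4, -4, 0)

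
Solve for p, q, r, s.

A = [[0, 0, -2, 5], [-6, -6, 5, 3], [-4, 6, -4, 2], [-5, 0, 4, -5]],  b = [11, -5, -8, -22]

Forward elimination on [A|b]:
R1 <-> R2   (pivot in column 1 was zero)
[ -6  -6   5   3   -5 ]
[  0   0  -2   5   11 ]
[ -4   6  -4   2   -8 ]
[ -5   0   4  -5  -22 ]
R3 <- R3 - (2/3)*R1:  [     0     10  -22/3      0  -14/3 ]
R4 <- R4 - (5/6)*R1:  [      0       5    -1/6   -15/2  -107/6 ]
R2 <-> R3   (pivot in column 2 was zero)
[ -6  -6      5      3      -5 ]
[  0  10  -22/3      0   -14/3 ]
[  0   0     -2      5      11 ]
[  0   5   -1/6  -15/2  -107/6 ]
R4 <- R4 - (1/2)*R2:  [     0      0    7/2  -15/2  -31/2 ]
R4 <- R4 - (-7/4)*R3:  [    0     0     0   5/4  15/4 ]
Row echelon form:
[ -6  -6      5    3  |     -5 ]
[  0  10  -22/3    0  |  -14/3 ]
[  0   0     -2    5  |     11 ]
[  0   0      0  5/4  |   15/4 ]
Back-substitution:
s = (15/4) / (5/4) = 3
r = (11 - (5)*(3)) / -2 = 2
q = (-14/3 - (-22/3)*(2)) / 10 = 1
p = (-5 - (-6)*(1) - (5)*(2) - (3)*(3)) / -6 = 3

(3, 1, 2, 3)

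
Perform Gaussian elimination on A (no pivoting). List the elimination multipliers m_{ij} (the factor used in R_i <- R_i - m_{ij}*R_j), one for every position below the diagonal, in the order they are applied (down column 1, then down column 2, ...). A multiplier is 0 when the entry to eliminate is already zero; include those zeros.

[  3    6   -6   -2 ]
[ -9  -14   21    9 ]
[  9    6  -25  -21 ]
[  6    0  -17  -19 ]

multipliers: -3, 3, 2, -3, -3, 2

Forward elimination:
R2 <- R2 - (-3)*R1:  [ 0  4  3  3 ]
R3 <- R3 - (3)*R1:  [   0  -12   -7  -15 ]
R4 <- R4 - (2)*R1:  [   0  -12   -5  -15 ]
R3 <- R3 - (-3)*R2:  [  0   0   2  -6 ]
R4 <- R4 - (-3)*R2:  [  0   0   4  -6 ]
R4 <- R4 - (2)*R3:  [ 0  0  0  6 ]
Multipliers (in order of application): m_{21} = -3, m_{31} = 3, m_{41} = 2, m_{32} = -3, m_{42} = -3, m_{43} = 2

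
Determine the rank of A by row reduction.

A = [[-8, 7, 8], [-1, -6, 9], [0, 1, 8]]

Row reduction:
R2 <- R2 - (1/8)*R1:  [     0  -55/8      8 ]
R3 <- R3 - (-8/55)*R2:  [      0       0  504/55 ]
Row echelon form:
[ -8      7       8 ]
[  0  -55/8       8 ]
[  0      0  504/55 ]
Nonzero rows / pivot columns: 3

rank(A) = 3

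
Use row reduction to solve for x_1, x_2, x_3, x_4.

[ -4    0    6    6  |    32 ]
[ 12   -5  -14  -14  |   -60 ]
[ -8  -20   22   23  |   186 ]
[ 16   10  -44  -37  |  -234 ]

Forward elimination on [A|b]:
R2 <- R2 - (-3)*R1:  [  0  -5   4   4  36 ]
R3 <- R3 - (2)*R1:  [   0  -20   10   11  122 ]
R4 <- R4 - (-4)*R1:  [    0    10   -20   -13  -106 ]
R3 <- R3 - (4)*R2:  [   0    0   -6   -5  -22 ]
R4 <- R4 - (-2)*R2:  [   0    0  -12   -5  -34 ]
R4 <- R4 - (2)*R3:  [  0   0   0   5  10 ]
Row echelon form:
[ -4   0   6   6  |   32 ]
[  0  -5   4   4  |   36 ]
[  0   0  -6  -5  |  -22 ]
[  0   0   0   5  |   10 ]
Back-substitution:
x_4 = (10) / 5 = 2
x_3 = (-22 - (-5)*(2)) / -6 = 2
x_2 = (36 - (4)*(2) - (4)*(2)) / -5 = -4
x_1 = (32 - (6)*(2) - (6)*(2)) / -4 = -2

(-2, -4, 2, 2)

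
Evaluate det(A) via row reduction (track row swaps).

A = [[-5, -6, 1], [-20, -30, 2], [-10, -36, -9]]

det(A) = -90

Forward elimination:
R2 <- R2 - (4)*R1:  [  0  -6  -2 ]
R3 <- R3 - (2)*R1:  [   0  -24  -11 ]
R3 <- R3 - (4)*R2:  [  0   0  -3 ]
Upper-triangular form:
[ -5  -6   1 ]
[  0  -6  -2 ]
[  0   0  -3 ]
det(A) = (-1)^0 * (-5) * (-6) * (-3) = -90  (0 row swaps -> sign +1)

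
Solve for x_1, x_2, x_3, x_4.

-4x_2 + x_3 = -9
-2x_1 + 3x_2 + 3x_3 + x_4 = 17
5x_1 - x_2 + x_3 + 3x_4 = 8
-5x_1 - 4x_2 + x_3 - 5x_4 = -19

(1, 3, 3, 1)

Forward elimination on [A|b]:
R1 <-> R2   (pivot in column 1 was zero)
[ -2   3  3   1   17 ]
[  0  -4  1   0   -9 ]
[  5  -1  1   3    8 ]
[ -5  -4  1  -5  -19 ]
R3 <- R3 - (-5/2)*R1:  [     0   13/2   17/2   11/2  101/2 ]
R4 <- R4 - (5/2)*R1:  [      0   -23/2   -13/2   -15/2  -123/2 ]
R3 <- R3 - (-13/8)*R2:  [     0      0   81/8   11/2  287/8 ]
R4 <- R4 - (23/8)*R2:  [      0       0   -75/8   -15/2  -285/8 ]
R4 <- R4 - (-25/27)*R3:  [      0       0       0  -65/27  -65/27 ]
Row echelon form:
[ -2   3     3       1  |      17 ]
[  0  -4     1       0  |      -9 ]
[  0   0  81/8    11/2  |   287/8 ]
[  0   0     0  -65/27  |  -65/27 ]
Back-substitution:
x_4 = (-65/27) / (-65/27) = 1
x_3 = (287/8 - (11/2)*(1)) / (81/8) = 3
x_2 = (-9 - (1)*(3)) / -4 = 3
x_1 = (17 - (3)*(3) - (3)*(3) - (1)*(1)) / -2 = 1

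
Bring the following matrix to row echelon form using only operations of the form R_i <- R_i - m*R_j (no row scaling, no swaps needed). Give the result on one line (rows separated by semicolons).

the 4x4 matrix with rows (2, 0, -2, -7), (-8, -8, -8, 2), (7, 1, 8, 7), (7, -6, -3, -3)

Forward elimination:
R2 <- R2 - (-4)*R1:  [   0   -8  -16  -26 ]
R3 <- R3 - (7/2)*R1:  [    0     1    15  63/2 ]
R4 <- R4 - (7/2)*R1:  [    0    -6     4  43/2 ]
R3 <- R3 - (-1/8)*R2:  [     0      0     13  113/4 ]
R4 <- R4 - (3/4)*R2:  [  0   0  16  41 ]
R4 <- R4 - (16/13)*R3:  [     0      0      0  81/13 ]
Row echelon form:
[ 2   0   -2     -7 ]
[ 0  -8  -16    -26 ]
[ 0   0   13  113/4 ]
[ 0   0    0  81/13 ]

REF = [2 0 -2 -7; 0 -8 -16 -26; 0 0 13 113/4; 0 0 0 81/13]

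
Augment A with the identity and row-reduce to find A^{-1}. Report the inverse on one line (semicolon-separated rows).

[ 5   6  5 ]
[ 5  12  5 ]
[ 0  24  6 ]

Gauss-Jordan on [A | I]:
R1 <- (1/5)*R1:  [   1  6/5    1  |  1/5    0    0 ]
R2 <- R2 - (5)*R1:  [  0   6   0  |  -1   1   0 ]
R2 <- (1/6)*R2:  [    0     1     0  |  -1/6   1/6     0 ]
R1 <- R1 - (6/5)*R2:  [    1     0     1  |   2/5  -1/5     0 ]
R3 <- R3 - (24)*R2:  [  0   0   6  |   4  -4   1 ]
R3 <- (1/6)*R3:  [    0     0     1  |   2/3  -2/3   1/6 ]
R1 <- R1 - (1)*R3:  [     1      0      0  |  -4/15   7/15   -1/6 ]
Right block of [I | A^{-1}] is the inverse:
[ -4/15  7/15  -1/6 ]
[  -1/6   1/6     0 ]
[   2/3  -2/3   1/6 ]

inverse = [-4/15 7/15 -1/6; -1/6 1/6 0; 2/3 -2/3 1/6]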